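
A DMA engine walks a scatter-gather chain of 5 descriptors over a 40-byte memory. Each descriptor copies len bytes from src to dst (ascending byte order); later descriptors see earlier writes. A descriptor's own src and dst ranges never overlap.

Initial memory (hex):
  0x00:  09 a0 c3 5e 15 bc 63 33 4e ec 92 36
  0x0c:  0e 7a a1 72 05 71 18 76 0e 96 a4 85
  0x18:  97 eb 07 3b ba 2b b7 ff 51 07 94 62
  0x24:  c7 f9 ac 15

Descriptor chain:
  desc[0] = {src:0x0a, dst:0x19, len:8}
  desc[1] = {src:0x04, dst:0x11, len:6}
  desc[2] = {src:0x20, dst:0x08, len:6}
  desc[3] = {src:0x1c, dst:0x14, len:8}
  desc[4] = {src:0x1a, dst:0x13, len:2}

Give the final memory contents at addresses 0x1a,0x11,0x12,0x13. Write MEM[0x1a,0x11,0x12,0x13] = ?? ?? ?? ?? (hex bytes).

MEM[0x1a,0x11,0x12,0x13] = 94 15 bc 94

#0 dst[0x19+8] := {0x92,0x36,0x0e,0x7a,0xa1,0x72,0x05,0x71}
#1 dst[0x11+6] := {0x15,0xbc,0x63,0x33,0x4e,0xec}
#2 dst[0x08+6] := {0x71,0x07,0x94,0x62,0xc7,0xf9}
#3 dst[0x14+8] := {0x7a,0xa1,0x72,0x05,0x71,0x07,0x94,0x62}
#4 dst[0x13+2] := {0x94,0x62}
query mem[0x1a]=0x94, mem[0x11]=0x15, mem[0x12]=0xbc, mem[0x13]=0x94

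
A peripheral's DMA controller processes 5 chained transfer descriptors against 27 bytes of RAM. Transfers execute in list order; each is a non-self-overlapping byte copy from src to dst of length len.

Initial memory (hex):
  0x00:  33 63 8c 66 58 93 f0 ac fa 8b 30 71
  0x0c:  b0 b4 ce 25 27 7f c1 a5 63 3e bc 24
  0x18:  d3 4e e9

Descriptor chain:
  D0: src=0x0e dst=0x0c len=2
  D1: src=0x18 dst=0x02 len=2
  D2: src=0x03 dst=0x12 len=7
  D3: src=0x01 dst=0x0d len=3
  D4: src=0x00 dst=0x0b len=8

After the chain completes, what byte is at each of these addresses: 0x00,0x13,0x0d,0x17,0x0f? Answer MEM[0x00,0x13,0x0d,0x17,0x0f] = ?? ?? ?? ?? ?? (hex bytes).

[0] 0x0e->0x0c len=2 : ce 25
[1] 0x18->0x02 len=2 : d3 4e
[2] 0x03->0x12 len=7 : 4e 58 93 f0 ac fa 8b
[3] 0x01->0x0d len=3 : 63 d3 4e
[4] 0x00->0x0b len=8 : 33 63 d3 4e 58 93 f0 ac
query mem[0x00]=0x33, mem[0x13]=0x58, mem[0x0d]=0xd3, mem[0x17]=0xfa, mem[0x0f]=0x58

MEM[0x00,0x13,0x0d,0x17,0x0f] = 33 58 d3 fa 58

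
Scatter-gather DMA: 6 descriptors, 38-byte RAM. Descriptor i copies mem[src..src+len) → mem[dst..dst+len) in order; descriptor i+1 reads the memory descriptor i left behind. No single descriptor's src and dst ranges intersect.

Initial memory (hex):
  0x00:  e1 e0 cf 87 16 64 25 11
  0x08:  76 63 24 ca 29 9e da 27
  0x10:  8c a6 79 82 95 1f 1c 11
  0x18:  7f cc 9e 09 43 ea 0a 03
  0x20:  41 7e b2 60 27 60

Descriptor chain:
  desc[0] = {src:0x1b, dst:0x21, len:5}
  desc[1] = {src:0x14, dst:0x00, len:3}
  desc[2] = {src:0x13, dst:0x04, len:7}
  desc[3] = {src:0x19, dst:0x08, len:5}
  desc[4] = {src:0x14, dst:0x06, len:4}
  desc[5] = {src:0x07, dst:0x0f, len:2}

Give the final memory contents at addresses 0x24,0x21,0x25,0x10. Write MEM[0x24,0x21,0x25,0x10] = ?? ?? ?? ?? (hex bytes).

#0 dst[0x21+5] := {0x09,0x43,0xea,0x0a,0x03}
#1 dst[0x00+3] := {0x95,0x1f,0x1c}
#2 dst[0x04+7] := {0x82,0x95,0x1f,0x1c,0x11,0x7f,0xcc}
#3 dst[0x08+5] := {0xcc,0x9e,0x09,0x43,0xea}
#4 dst[0x06+4] := {0x95,0x1f,0x1c,0x11}
#5 dst[0x0f+2] := {0x1f,0x1c}
query mem[0x24]=0x0a, mem[0x21]=0x09, mem[0x25]=0x03, mem[0x10]=0x1c

MEM[0x24,0x21,0x25,0x10] = 0a 09 03 1c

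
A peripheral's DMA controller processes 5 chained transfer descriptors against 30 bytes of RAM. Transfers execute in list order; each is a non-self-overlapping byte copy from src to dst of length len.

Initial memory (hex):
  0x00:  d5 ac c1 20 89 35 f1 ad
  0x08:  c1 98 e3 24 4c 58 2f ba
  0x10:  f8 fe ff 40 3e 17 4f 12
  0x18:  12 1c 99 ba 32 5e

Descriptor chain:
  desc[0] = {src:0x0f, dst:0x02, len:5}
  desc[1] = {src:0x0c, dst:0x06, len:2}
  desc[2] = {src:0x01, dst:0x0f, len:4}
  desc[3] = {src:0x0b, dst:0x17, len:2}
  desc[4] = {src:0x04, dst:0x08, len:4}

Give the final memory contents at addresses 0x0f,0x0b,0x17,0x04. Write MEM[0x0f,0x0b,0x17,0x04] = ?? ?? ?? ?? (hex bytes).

MEM[0x0f,0x0b,0x17,0x04] = ac 58 24 fe

D0: mem[0x02..0x06] <- [ba f8 fe ff 40]
D1: mem[0x06..0x07] <- [4c 58]
D2: mem[0x0f..0x12] <- [ac ba f8 fe]
D3: mem[0x17..0x18] <- [24 4c]
D4: mem[0x08..0x0b] <- [fe ff 4c 58]
query mem[0x0f]=0xac, mem[0x0b]=0x58, mem[0x17]=0x24, mem[0x04]=0xfe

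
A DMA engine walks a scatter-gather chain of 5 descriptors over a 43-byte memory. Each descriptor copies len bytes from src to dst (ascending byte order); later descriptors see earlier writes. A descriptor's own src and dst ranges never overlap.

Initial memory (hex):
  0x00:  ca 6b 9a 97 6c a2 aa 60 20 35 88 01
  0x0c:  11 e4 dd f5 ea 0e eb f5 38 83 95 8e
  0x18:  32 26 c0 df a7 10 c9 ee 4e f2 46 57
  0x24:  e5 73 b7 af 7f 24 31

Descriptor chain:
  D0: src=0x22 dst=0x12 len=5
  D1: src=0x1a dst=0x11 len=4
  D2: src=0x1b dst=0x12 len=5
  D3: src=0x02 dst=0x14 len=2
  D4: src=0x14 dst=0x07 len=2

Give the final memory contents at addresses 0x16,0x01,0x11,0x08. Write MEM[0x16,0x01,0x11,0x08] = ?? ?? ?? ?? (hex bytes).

[0] 0x22->0x12 len=5 : 46 57 e5 73 b7
[1] 0x1a->0x11 len=4 : c0 df a7 10
[2] 0x1b->0x12 len=5 : df a7 10 c9 ee
[3] 0x02->0x14 len=2 : 9a 97
[4] 0x14->0x07 len=2 : 9a 97
query mem[0x16]=0xee, mem[0x01]=0x6b, mem[0x11]=0xc0, mem[0x08]=0x97

MEM[0x16,0x01,0x11,0x08] = ee 6b c0 97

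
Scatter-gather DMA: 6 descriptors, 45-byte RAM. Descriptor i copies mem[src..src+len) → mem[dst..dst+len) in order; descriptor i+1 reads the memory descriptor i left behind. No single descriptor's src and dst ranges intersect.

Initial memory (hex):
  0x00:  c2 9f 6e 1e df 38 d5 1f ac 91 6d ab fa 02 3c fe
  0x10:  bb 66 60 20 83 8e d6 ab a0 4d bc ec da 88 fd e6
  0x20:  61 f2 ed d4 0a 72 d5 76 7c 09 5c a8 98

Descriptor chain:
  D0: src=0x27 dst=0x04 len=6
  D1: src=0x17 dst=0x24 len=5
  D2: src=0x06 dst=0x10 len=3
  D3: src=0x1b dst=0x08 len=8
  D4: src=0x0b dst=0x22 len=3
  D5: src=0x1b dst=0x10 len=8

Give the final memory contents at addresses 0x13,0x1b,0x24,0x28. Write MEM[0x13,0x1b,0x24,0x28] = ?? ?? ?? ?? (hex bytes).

  after D0: wrote 6B at 0x04 = 767c095ca898
  after D1: wrote 5B at 0x24 = aba04dbcec
  after D2: wrote 3B at 0x10 = 095ca8
  after D3: wrote 8B at 0x08 = ecda88fde661f2ed
  after D4: wrote 3B at 0x22 = fde661
  after D5: wrote 8B at 0x10 = ecda88fde661f2fd
query mem[0x13]=0xfd, mem[0x1b]=0xec, mem[0x24]=0x61, mem[0x28]=0xec

MEM[0x13,0x1b,0x24,0x28] = fd ec 61 ec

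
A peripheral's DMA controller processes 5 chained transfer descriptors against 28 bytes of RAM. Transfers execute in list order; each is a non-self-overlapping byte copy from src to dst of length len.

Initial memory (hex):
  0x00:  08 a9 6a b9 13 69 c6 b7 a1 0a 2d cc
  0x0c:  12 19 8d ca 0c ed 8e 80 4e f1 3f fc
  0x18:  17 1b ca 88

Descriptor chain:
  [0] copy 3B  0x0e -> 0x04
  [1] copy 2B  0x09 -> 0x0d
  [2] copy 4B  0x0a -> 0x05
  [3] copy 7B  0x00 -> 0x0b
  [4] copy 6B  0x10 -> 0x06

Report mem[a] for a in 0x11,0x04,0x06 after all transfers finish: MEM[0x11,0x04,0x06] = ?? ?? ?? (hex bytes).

MEM[0x11,0x04,0x06] = cc 8d 2d

D0: mem[0x04..0x06] <- [8d ca 0c]
D1: mem[0x0d..0x0e] <- [0a 2d]
D2: mem[0x05..0x08] <- [2d cc 12 0a]
D3: mem[0x0b..0x11] <- [08 a9 6a b9 8d 2d cc]
D4: mem[0x06..0x0b] <- [2d cc 8e 80 4e f1]
query mem[0x11]=0xcc, mem[0x04]=0x8d, mem[0x06]=0x2d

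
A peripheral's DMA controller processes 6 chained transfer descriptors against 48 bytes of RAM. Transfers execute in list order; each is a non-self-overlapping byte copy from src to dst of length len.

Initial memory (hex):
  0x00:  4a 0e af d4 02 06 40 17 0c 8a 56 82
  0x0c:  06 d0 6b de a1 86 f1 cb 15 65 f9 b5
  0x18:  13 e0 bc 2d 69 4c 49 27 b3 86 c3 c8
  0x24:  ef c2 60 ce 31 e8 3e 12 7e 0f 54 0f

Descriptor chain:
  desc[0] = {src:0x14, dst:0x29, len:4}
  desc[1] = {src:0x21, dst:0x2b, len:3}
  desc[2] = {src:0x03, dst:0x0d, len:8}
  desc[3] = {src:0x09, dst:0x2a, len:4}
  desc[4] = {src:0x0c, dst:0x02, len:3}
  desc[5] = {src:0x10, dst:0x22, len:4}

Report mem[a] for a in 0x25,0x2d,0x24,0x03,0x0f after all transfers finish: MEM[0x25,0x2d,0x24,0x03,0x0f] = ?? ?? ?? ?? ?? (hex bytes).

[0] 0x14->0x29 len=4 : 15 65 f9 b5
[1] 0x21->0x2b len=3 : 86 c3 c8
[2] 0x03->0x0d len=8 : d4 02 06 40 17 0c 8a 56
[3] 0x09->0x2a len=4 : 8a 56 82 06
[4] 0x0c->0x02 len=3 : 06 d4 02
[5] 0x10->0x22 len=4 : 40 17 0c 8a
query mem[0x25]=0x8a, mem[0x2d]=0x06, mem[0x24]=0x0c, mem[0x03]=0xd4, mem[0x0f]=0x06

MEM[0x25,0x2d,0x24,0x03,0x0f] = 8a 06 0c d4 06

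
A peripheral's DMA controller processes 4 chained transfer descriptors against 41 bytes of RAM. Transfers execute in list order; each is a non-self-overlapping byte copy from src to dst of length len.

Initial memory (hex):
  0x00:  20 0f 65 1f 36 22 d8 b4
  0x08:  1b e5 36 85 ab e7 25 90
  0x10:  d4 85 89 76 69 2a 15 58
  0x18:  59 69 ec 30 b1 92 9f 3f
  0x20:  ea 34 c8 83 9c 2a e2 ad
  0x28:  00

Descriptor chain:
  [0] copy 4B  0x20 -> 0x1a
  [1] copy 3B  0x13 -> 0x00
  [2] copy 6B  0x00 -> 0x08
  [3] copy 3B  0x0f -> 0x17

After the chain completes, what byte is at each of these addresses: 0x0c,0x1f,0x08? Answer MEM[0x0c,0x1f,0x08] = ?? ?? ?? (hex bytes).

MEM[0x0c,0x1f,0x08] = 36 3f 76

  after D0: wrote 4B at 0x1a = ea34c883
  after D1: wrote 3B at 0x00 = 76692a
  after D2: wrote 6B at 0x08 = 76692a1f3622
  after D3: wrote 3B at 0x17 = 90d485
query mem[0x0c]=0x36, mem[0x1f]=0x3f, mem[0x08]=0x76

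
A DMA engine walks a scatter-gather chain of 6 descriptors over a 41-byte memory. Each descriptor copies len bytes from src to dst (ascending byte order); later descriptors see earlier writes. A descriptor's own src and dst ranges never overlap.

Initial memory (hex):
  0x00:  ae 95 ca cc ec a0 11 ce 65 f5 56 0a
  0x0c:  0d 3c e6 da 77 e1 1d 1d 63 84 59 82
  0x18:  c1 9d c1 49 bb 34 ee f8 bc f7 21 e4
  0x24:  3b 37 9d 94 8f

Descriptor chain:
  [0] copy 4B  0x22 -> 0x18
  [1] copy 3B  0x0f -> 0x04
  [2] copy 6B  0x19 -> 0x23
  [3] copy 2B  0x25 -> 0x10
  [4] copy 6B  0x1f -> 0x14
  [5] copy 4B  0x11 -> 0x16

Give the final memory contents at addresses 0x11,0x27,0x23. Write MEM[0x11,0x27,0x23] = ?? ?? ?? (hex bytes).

MEM[0x11,0x27,0x23] = bb 34 e4

[0] 0x22->0x18 len=4 : 21 e4 3b 37
[1] 0x0f->0x04 len=3 : da 77 e1
[2] 0x19->0x23 len=6 : e4 3b 37 bb 34 ee
[3] 0x25->0x10 len=2 : 37 bb
[4] 0x1f->0x14 len=6 : f8 bc f7 21 e4 3b
[5] 0x11->0x16 len=4 : bb 1d 1d f8
query mem[0x11]=0xbb, mem[0x27]=0x34, mem[0x23]=0xe4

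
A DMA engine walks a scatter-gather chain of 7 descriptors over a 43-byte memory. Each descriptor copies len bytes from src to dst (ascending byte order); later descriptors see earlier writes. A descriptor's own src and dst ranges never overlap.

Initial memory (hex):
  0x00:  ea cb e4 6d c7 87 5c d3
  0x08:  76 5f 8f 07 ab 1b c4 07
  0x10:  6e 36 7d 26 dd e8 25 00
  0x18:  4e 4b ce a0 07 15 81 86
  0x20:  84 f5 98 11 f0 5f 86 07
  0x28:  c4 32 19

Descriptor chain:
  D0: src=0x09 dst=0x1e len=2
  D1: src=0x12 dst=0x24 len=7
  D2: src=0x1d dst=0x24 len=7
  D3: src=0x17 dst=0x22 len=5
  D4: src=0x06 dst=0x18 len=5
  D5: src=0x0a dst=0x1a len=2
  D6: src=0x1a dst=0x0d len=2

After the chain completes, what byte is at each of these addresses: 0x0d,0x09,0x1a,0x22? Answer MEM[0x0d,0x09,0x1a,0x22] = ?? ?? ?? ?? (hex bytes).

MEM[0x0d,0x09,0x1a,0x22] = 8f 5f 8f 00

#0 dst[0x1e+2] := {0x5f,0x8f}
#1 dst[0x24+7] := {0x7d,0x26,0xdd,0xe8,0x25,0x00,0x4e}
#2 dst[0x24+7] := {0x15,0x5f,0x8f,0x84,0xf5,0x98,0x11}
#3 dst[0x22+5] := {0x00,0x4e,0x4b,0xce,0xa0}
#4 dst[0x18+5] := {0x5c,0xd3,0x76,0x5f,0x8f}
#5 dst[0x1a+2] := {0x8f,0x07}
#6 dst[0x0d+2] := {0x8f,0x07}
query mem[0x0d]=0x8f, mem[0x09]=0x5f, mem[0x1a]=0x8f, mem[0x22]=0x00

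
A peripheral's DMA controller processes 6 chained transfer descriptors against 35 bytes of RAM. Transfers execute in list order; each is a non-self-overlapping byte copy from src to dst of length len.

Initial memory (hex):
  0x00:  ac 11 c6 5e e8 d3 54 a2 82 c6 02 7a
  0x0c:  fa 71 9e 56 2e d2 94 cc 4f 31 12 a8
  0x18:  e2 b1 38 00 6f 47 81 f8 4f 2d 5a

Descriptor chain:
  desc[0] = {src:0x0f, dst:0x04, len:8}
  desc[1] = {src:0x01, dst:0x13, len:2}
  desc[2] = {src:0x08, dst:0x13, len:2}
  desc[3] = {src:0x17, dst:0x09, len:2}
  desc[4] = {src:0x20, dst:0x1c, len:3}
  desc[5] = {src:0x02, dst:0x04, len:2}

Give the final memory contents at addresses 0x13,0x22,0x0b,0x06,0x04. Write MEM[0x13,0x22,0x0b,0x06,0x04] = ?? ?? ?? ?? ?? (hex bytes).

MEM[0x13,0x22,0x0b,0x06,0x04] = cc 5a 12 d2 c6

#0 dst[0x04+8] := {0x56,0x2e,0xd2,0x94,0xcc,0x4f,0x31,0x12}
#1 dst[0x13+2] := {0x11,0xc6}
#2 dst[0x13+2] := {0xcc,0x4f}
#3 dst[0x09+2] := {0xa8,0xe2}
#4 dst[0x1c+3] := {0x4f,0x2d,0x5a}
#5 dst[0x04+2] := {0xc6,0x5e}
query mem[0x13]=0xcc, mem[0x22]=0x5a, mem[0x0b]=0x12, mem[0x06]=0xd2, mem[0x04]=0xc6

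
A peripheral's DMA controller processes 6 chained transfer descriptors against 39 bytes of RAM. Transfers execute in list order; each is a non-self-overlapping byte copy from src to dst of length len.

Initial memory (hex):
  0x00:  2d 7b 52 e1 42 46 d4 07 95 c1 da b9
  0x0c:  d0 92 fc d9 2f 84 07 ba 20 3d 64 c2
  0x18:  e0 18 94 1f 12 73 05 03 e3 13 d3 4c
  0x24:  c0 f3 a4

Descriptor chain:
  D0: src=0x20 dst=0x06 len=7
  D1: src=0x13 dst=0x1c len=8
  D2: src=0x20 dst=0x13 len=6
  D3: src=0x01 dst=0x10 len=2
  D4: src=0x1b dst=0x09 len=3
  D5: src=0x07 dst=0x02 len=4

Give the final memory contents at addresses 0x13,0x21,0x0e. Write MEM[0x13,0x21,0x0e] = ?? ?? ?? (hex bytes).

MEM[0x13,0x21,0x0e] = c2 e0 fc

[0] 0x20->0x06 len=7 : e3 13 d3 4c c0 f3 a4
[1] 0x13->0x1c len=8 : ba 20 3d 64 c2 e0 18 94
[2] 0x20->0x13 len=6 : c2 e0 18 94 c0 f3
[3] 0x01->0x10 len=2 : 7b 52
[4] 0x1b->0x09 len=3 : 1f ba 20
[5] 0x07->0x02 len=4 : 13 d3 1f ba
query mem[0x13]=0xc2, mem[0x21]=0xe0, mem[0x0e]=0xfc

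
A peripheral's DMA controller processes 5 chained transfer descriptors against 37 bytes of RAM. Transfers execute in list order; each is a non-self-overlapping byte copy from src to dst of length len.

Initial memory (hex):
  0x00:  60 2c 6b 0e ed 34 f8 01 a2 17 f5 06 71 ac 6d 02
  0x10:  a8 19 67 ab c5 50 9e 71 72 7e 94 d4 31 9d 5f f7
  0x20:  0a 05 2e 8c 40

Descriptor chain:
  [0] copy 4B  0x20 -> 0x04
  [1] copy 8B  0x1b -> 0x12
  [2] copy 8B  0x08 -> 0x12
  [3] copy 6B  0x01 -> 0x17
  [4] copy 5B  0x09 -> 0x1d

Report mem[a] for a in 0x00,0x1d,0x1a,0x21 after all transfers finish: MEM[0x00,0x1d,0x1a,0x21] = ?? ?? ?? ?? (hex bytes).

  after D0: wrote 4B at 0x04 = 0a052e8c
  after D1: wrote 8B at 0x12 = d4319d5ff70a052e
  after D2: wrote 8B at 0x12 = a217f50671ac6d02
  after D3: wrote 6B at 0x17 = 2c6b0e0a052e
  after D4: wrote 5B at 0x1d = 17f50671ac
query mem[0x00]=0x60, mem[0x1d]=0x17, mem[0x1a]=0x0a, mem[0x21]=0xac

MEM[0x00,0x1d,0x1a,0x21] = 60 17 0a ac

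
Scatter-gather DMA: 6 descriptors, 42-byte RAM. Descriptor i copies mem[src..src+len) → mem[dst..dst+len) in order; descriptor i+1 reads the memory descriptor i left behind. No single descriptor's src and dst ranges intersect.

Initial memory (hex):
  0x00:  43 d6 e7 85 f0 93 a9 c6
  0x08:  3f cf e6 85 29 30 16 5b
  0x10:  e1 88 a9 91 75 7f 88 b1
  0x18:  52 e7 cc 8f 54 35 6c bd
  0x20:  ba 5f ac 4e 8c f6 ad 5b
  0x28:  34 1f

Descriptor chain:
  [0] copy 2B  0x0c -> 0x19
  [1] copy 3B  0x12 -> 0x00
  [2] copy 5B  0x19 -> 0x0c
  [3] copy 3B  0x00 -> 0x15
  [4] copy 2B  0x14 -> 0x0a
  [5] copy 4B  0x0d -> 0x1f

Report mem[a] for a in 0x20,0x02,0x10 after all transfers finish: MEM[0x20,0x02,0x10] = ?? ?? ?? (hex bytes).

MEM[0x20,0x02,0x10] = 8f 75 35

#0 dst[0x19+2] := {0x29,0x30}
#1 dst[0x00+3] := {0xa9,0x91,0x75}
#2 dst[0x0c+5] := {0x29,0x30,0x8f,0x54,0x35}
#3 dst[0x15+3] := {0xa9,0x91,0x75}
#4 dst[0x0a+2] := {0x75,0xa9}
#5 dst[0x1f+4] := {0x30,0x8f,0x54,0x35}
query mem[0x20]=0x8f, mem[0x02]=0x75, mem[0x10]=0x35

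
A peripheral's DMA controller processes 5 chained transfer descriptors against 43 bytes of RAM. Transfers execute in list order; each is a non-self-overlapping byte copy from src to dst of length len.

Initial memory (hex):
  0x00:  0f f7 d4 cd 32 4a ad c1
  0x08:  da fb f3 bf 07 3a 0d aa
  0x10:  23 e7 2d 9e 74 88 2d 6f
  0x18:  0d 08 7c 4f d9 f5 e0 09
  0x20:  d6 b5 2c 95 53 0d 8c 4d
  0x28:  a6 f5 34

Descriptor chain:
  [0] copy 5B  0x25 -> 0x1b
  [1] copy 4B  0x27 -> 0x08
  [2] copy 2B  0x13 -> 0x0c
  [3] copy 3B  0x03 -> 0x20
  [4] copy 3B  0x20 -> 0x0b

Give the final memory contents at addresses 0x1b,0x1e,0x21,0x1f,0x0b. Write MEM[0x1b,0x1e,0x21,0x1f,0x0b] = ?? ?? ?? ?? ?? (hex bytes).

#0 dst[0x1b+5] := {0x0d,0x8c,0x4d,0xa6,0xf5}
#1 dst[0x08+4] := {0x4d,0xa6,0xf5,0x34}
#2 dst[0x0c+2] := {0x9e,0x74}
#3 dst[0x20+3] := {0xcd,0x32,0x4a}
#4 dst[0x0b+3] := {0xcd,0x32,0x4a}
query mem[0x1b]=0x0d, mem[0x1e]=0xa6, mem[0x21]=0x32, mem[0x1f]=0xf5, mem[0x0b]=0xcd

MEM[0x1b,0x1e,0x21,0x1f,0x0b] = 0d a6 32 f5 cd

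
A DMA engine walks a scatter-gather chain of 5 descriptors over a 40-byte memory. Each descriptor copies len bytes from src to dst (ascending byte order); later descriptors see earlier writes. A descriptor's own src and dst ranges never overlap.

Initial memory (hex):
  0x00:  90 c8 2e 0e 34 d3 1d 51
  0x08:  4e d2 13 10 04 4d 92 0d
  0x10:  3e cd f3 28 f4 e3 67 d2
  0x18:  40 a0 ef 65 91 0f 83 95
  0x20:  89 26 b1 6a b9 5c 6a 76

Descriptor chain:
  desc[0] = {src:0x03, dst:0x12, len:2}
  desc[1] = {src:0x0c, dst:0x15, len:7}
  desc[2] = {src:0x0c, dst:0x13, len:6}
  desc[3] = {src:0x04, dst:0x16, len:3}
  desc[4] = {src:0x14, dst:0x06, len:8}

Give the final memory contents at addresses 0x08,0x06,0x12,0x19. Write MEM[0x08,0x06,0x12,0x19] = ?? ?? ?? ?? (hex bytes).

#0 dst[0x12+2] := {0x0e,0x34}
#1 dst[0x15+7] := {0x04,0x4d,0x92,0x0d,0x3e,0xcd,0x0e}
#2 dst[0x13+6] := {0x04,0x4d,0x92,0x0d,0x3e,0xcd}
#3 dst[0x16+3] := {0x34,0xd3,0x1d}
#4 dst[0x06+8] := {0x4d,0x92,0x34,0xd3,0x1d,0x3e,0xcd,0x0e}
query mem[0x08]=0x34, mem[0x06]=0x4d, mem[0x12]=0x0e, mem[0x19]=0x3e

MEM[0x08,0x06,0x12,0x19] = 34 4d 0e 3e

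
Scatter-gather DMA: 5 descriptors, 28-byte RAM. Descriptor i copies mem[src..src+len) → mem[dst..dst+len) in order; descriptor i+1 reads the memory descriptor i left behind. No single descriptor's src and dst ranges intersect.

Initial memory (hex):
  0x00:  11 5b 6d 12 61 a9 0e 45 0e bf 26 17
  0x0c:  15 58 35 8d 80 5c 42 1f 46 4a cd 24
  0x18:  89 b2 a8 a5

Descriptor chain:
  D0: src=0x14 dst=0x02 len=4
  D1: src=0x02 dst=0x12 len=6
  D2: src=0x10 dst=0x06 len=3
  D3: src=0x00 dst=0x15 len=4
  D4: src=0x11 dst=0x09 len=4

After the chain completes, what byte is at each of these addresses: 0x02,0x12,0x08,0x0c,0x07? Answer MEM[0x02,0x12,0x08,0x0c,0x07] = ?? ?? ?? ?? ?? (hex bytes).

MEM[0x02,0x12,0x08,0x0c,0x07] = 46 46 46 cd 5c

#0 dst[0x02+4] := {0x46,0x4a,0xcd,0x24}
#1 dst[0x12+6] := {0x46,0x4a,0xcd,0x24,0x0e,0x45}
#2 dst[0x06+3] := {0x80,0x5c,0x46}
#3 dst[0x15+4] := {0x11,0x5b,0x46,0x4a}
#4 dst[0x09+4] := {0x5c,0x46,0x4a,0xcd}
query mem[0x02]=0x46, mem[0x12]=0x46, mem[0x08]=0x46, mem[0x0c]=0xcd, mem[0x07]=0x5c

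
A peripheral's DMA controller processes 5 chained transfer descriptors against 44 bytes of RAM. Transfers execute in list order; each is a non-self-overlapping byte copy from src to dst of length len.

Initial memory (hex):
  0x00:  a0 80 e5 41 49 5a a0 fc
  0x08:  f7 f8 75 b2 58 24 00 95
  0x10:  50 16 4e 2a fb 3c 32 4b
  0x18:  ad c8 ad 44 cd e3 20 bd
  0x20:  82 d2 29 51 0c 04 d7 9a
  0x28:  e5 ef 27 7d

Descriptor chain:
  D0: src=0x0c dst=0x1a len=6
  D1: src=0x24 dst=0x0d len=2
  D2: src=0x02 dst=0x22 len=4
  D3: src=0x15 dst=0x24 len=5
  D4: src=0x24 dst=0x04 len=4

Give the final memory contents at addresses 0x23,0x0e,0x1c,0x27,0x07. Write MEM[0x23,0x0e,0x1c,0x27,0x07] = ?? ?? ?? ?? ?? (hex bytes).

MEM[0x23,0x0e,0x1c,0x27,0x07] = 41 04 00 ad ad

  after D0: wrote 6B at 0x1a = 582400955016
  after D1: wrote 2B at 0x0d = 0c04
  after D2: wrote 4B at 0x22 = e541495a
  after D3: wrote 5B at 0x24 = 3c324badc8
  after D4: wrote 4B at 0x04 = 3c324bad
query mem[0x23]=0x41, mem[0x0e]=0x04, mem[0x1c]=0x00, mem[0x27]=0xad, mem[0x07]=0xad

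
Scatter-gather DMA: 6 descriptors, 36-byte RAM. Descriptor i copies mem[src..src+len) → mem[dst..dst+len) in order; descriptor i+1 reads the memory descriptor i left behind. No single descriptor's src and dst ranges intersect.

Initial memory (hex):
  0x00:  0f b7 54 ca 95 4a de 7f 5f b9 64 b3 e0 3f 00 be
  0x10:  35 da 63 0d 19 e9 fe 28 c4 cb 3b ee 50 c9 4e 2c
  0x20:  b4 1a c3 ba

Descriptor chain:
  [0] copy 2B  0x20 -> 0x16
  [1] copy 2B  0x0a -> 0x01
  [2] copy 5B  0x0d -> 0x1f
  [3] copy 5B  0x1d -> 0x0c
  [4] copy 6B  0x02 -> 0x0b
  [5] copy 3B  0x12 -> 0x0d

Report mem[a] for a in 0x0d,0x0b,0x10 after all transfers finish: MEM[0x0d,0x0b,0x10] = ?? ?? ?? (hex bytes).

MEM[0x0d,0x0b,0x10] = 63 b3 7f

  after D0: wrote 2B at 0x16 = b41a
  after D1: wrote 2B at 0x01 = 64b3
  after D2: wrote 5B at 0x1f = 3f00be35da
  after D3: wrote 5B at 0x0c = c94e3f00be
  after D4: wrote 6B at 0x0b = b3ca954ade7f
  after D5: wrote 3B at 0x0d = 630d19
query mem[0x0d]=0x63, mem[0x0b]=0xb3, mem[0x10]=0x7f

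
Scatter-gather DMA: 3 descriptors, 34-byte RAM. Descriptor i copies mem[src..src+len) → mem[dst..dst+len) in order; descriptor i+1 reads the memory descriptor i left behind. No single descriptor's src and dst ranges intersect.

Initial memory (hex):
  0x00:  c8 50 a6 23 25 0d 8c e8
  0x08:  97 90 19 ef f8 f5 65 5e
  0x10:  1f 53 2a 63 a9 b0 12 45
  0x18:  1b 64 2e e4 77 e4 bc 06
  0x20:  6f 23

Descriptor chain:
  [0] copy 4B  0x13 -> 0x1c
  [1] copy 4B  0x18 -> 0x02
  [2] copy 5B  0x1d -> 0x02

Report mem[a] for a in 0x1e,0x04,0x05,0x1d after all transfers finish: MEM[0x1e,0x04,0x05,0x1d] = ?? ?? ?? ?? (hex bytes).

MEM[0x1e,0x04,0x05,0x1d] = b0 12 6f a9

[0] 0x13->0x1c len=4 : 63 a9 b0 12
[1] 0x18->0x02 len=4 : 1b 64 2e e4
[2] 0x1d->0x02 len=5 : a9 b0 12 6f 23
query mem[0x1e]=0xb0, mem[0x04]=0x12, mem[0x05]=0x6f, mem[0x1d]=0xa9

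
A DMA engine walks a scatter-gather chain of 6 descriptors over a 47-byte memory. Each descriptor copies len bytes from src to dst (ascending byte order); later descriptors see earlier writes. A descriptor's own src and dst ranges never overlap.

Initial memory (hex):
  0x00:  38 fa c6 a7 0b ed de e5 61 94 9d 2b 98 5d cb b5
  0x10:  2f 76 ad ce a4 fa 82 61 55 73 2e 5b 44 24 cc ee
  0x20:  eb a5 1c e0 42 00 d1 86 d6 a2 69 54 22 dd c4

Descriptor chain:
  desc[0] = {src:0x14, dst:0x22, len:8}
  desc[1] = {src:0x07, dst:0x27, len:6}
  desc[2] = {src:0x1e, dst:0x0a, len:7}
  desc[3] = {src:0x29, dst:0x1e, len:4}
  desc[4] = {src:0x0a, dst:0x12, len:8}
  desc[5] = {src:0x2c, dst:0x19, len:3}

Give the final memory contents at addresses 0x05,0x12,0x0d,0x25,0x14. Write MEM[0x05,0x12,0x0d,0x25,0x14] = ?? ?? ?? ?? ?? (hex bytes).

D0: mem[0x22..0x29] <- [a4 fa 82 61 55 73 2e 5b]
D1: mem[0x27..0x2c] <- [e5 61 94 9d 2b 98]
D2: mem[0x0a..0x10] <- [cc ee eb a5 a4 fa 82]
D3: mem[0x1e..0x21] <- [94 9d 2b 98]
D4: mem[0x12..0x19] <- [cc ee eb a5 a4 fa 82 76]
D5: mem[0x19..0x1b] <- [98 dd c4]
query mem[0x05]=0xed, mem[0x12]=0xcc, mem[0x0d]=0xa5, mem[0x25]=0x61, mem[0x14]=0xeb

MEM[0x05,0x12,0x0d,0x25,0x14] = ed cc a5 61 eb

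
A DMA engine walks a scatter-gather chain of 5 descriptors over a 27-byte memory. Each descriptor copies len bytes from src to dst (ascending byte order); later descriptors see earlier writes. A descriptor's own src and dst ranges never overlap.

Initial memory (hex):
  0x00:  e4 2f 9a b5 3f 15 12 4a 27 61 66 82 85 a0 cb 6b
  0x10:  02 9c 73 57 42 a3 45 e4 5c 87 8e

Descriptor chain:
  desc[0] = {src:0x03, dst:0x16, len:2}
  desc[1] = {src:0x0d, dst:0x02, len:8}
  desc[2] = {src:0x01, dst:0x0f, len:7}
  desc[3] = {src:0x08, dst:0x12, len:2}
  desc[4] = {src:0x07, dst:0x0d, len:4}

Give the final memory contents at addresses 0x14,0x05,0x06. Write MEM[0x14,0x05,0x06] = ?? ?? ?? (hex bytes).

[0] 0x03->0x16 len=2 : b5 3f
[1] 0x0d->0x02 len=8 : a0 cb 6b 02 9c 73 57 42
[2] 0x01->0x0f len=7 : 2f a0 cb 6b 02 9c 73
[3] 0x08->0x12 len=2 : 57 42
[4] 0x07->0x0d len=4 : 73 57 42 66
query mem[0x14]=0x9c, mem[0x05]=0x02, mem[0x06]=0x9c

MEM[0x14,0x05,0x06] = 9c 02 9c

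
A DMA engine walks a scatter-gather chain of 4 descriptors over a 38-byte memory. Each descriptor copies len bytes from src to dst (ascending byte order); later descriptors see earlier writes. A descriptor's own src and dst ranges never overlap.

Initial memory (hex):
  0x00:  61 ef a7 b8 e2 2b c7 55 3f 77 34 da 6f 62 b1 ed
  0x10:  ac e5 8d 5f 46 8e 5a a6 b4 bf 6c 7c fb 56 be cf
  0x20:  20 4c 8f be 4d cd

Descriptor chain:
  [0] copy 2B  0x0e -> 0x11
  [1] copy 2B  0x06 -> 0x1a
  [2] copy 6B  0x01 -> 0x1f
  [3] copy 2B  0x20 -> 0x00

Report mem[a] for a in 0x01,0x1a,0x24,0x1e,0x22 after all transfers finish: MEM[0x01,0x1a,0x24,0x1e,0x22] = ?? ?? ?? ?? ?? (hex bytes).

MEM[0x01,0x1a,0x24,0x1e,0x22] = b8 c7 c7 be e2

[0] 0x0e->0x11 len=2 : b1 ed
[1] 0x06->0x1a len=2 : c7 55
[2] 0x01->0x1f len=6 : ef a7 b8 e2 2b c7
[3] 0x20->0x00 len=2 : a7 b8
query mem[0x01]=0xb8, mem[0x1a]=0xc7, mem[0x24]=0xc7, mem[0x1e]=0xbe, mem[0x22]=0xe2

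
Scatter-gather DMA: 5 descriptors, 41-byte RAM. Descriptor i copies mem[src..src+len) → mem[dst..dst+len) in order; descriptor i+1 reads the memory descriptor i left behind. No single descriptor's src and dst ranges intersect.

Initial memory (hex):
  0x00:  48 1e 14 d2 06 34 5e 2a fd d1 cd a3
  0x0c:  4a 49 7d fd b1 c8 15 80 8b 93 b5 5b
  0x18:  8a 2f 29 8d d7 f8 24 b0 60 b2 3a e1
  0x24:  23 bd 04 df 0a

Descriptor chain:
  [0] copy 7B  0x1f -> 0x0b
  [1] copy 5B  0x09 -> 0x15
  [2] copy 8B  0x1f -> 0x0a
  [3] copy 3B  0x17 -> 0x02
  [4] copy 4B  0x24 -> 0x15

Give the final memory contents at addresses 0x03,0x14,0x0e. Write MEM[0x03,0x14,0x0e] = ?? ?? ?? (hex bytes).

MEM[0x03,0x14,0x0e] = 60 8b e1

#0 dst[0x0b+7] := {0xb0,0x60,0xb2,0x3a,0xe1,0x23,0xbd}
#1 dst[0x15+5] := {0xd1,0xcd,0xb0,0x60,0xb2}
#2 dst[0x0a+8] := {0xb0,0x60,0xb2,0x3a,0xe1,0x23,0xbd,0x04}
#3 dst[0x02+3] := {0xb0,0x60,0xb2}
#4 dst[0x15+4] := {0x23,0xbd,0x04,0xdf}
query mem[0x03]=0x60, mem[0x14]=0x8b, mem[0x0e]=0xe1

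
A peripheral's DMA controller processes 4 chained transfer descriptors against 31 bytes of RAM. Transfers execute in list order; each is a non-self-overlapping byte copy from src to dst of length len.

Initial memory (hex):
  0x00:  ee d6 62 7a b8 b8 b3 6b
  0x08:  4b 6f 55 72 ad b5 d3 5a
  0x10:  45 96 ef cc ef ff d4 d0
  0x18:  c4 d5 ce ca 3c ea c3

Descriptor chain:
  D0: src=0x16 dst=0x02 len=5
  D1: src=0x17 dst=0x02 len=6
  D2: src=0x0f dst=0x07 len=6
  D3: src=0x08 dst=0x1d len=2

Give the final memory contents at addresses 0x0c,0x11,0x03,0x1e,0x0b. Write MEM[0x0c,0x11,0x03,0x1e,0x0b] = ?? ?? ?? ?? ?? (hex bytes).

#0 dst[0x02+5] := {0xd4,0xd0,0xc4,0xd5,0xce}
#1 dst[0x02+6] := {0xd0,0xc4,0xd5,0xce,0xca,0x3c}
#2 dst[0x07+6] := {0x5a,0x45,0x96,0xef,0xcc,0xef}
#3 dst[0x1d+2] := {0x45,0x96}
query mem[0x0c]=0xef, mem[0x11]=0x96, mem[0x03]=0xc4, mem[0x1e]=0x96, mem[0x0b]=0xcc

MEM[0x0c,0x11,0x03,0x1e,0x0b] = ef 96 c4 96 cc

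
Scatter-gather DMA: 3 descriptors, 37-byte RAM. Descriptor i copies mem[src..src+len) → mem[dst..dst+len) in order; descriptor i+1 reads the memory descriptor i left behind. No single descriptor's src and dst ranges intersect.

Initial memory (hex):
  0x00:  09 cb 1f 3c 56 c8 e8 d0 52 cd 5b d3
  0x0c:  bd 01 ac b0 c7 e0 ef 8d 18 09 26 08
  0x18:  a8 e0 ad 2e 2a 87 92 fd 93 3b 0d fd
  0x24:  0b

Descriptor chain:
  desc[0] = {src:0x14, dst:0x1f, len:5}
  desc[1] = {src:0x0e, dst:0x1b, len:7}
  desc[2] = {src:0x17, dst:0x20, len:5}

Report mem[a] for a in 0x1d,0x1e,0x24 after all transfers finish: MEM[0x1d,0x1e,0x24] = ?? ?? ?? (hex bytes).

MEM[0x1d,0x1e,0x24] = c7 e0 ac

[0] 0x14->0x1f len=5 : 18 09 26 08 a8
[1] 0x0e->0x1b len=7 : ac b0 c7 e0 ef 8d 18
[2] 0x17->0x20 len=5 : 08 a8 e0 ad ac
query mem[0x1d]=0xc7, mem[0x1e]=0xe0, mem[0x24]=0xac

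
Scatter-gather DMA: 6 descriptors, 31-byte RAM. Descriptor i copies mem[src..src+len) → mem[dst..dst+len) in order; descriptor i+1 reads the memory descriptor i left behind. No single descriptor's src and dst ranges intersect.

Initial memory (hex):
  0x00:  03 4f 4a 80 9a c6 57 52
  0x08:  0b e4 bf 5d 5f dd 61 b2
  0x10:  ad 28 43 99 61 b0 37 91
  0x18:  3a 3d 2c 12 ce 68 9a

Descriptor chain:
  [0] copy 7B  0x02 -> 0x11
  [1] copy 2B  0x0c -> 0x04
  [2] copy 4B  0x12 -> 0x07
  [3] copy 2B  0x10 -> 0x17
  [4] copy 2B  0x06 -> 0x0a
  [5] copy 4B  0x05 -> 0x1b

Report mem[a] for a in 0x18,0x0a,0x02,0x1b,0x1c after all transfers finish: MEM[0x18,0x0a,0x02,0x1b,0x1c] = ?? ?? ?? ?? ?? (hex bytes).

MEM[0x18,0x0a,0x02,0x1b,0x1c] = 4a 57 4a dd 57

#0 dst[0x11+7] := {0x4a,0x80,0x9a,0xc6,0x57,0x52,0x0b}
#1 dst[0x04+2] := {0x5f,0xdd}
#2 dst[0x07+4] := {0x80,0x9a,0xc6,0x57}
#3 dst[0x17+2] := {0xad,0x4a}
#4 dst[0x0a+2] := {0x57,0x80}
#5 dst[0x1b+4] := {0xdd,0x57,0x80,0x9a}
query mem[0x18]=0x4a, mem[0x0a]=0x57, mem[0x02]=0x4a, mem[0x1b]=0xdd, mem[0x1c]=0x57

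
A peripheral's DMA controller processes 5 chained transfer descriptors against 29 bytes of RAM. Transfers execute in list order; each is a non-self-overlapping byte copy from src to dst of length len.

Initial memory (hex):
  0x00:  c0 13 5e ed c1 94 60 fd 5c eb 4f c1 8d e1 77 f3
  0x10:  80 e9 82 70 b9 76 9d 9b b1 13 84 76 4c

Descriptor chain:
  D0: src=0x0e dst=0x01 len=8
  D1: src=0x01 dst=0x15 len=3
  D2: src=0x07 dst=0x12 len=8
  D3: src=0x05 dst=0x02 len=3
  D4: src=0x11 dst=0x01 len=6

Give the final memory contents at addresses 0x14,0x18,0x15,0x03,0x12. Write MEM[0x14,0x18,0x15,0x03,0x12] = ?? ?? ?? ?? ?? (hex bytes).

MEM[0x14,0x18,0x15,0x03,0x12] = eb e1 4f 76 b9

D0: mem[0x01..0x08] <- [77 f3 80 e9 82 70 b9 76]
D1: mem[0x15..0x17] <- [77 f3 80]
D2: mem[0x12..0x19] <- [b9 76 eb 4f c1 8d e1 77]
D3: mem[0x02..0x04] <- [82 70 b9]
D4: mem[0x01..0x06] <- [e9 b9 76 eb 4f c1]
query mem[0x14]=0xeb, mem[0x18]=0xe1, mem[0x15]=0x4f, mem[0x03]=0x76, mem[0x12]=0xb9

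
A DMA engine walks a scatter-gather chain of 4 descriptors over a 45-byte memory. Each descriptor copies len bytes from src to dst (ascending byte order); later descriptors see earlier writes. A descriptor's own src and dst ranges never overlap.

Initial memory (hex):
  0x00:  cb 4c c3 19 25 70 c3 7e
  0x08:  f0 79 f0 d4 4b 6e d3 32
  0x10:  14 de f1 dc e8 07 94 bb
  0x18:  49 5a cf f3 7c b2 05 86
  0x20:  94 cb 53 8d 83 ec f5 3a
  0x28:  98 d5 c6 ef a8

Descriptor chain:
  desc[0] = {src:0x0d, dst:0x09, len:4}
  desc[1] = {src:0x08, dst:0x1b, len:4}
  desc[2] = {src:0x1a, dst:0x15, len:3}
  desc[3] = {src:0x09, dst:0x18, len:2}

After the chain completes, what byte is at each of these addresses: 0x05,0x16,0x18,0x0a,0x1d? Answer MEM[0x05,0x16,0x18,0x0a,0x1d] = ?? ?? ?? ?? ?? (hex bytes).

MEM[0x05,0x16,0x18,0x0a,0x1d] = 70 f0 6e d3 d3

D0: mem[0x09..0x0c] <- [6e d3 32 14]
D1: mem[0x1b..0x1e] <- [f0 6e d3 32]
D2: mem[0x15..0x17] <- [cf f0 6e]
D3: mem[0x18..0x19] <- [6e d3]
query mem[0x05]=0x70, mem[0x16]=0xf0, mem[0x18]=0x6e, mem[0x0a]=0xd3, mem[0x1d]=0xd3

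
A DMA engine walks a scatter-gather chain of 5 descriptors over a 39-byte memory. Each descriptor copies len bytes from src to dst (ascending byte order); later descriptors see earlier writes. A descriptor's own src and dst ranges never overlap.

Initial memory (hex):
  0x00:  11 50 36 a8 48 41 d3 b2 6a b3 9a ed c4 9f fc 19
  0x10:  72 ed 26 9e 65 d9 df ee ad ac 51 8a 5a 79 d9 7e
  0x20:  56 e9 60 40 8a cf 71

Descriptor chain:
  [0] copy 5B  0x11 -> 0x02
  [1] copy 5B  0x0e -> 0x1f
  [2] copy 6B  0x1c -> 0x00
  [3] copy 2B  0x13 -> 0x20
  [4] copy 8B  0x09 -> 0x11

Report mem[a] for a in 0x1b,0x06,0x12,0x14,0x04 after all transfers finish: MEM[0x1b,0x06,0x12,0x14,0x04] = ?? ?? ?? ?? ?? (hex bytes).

MEM[0x1b,0x06,0x12,0x14,0x04] = 8a d9 9a c4 19

#0 dst[0x02+5] := {0xed,0x26,0x9e,0x65,0xd9}
#1 dst[0x1f+5] := {0xfc,0x19,0x72,0xed,0x26}
#2 dst[0x00+6] := {0x5a,0x79,0xd9,0xfc,0x19,0x72}
#3 dst[0x20+2] := {0x9e,0x65}
#4 dst[0x11+8] := {0xb3,0x9a,0xed,0xc4,0x9f,0xfc,0x19,0x72}
query mem[0x1b]=0x8a, mem[0x06]=0xd9, mem[0x12]=0x9a, mem[0x14]=0xc4, mem[0x04]=0x19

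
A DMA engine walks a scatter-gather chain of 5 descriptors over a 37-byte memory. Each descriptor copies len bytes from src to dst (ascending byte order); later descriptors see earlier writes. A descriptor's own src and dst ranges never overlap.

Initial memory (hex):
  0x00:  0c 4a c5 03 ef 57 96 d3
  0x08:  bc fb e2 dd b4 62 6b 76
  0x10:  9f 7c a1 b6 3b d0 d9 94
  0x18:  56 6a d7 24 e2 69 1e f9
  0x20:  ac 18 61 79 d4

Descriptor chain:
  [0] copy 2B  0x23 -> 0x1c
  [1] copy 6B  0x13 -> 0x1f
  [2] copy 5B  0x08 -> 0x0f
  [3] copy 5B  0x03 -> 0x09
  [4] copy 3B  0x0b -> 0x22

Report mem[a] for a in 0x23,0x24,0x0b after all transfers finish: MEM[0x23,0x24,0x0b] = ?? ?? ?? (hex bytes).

MEM[0x23,0x24,0x0b] = 96 d3 57

  after D0: wrote 2B at 0x1c = 79d4
  after D1: wrote 6B at 0x1f = b63bd0d99456
  after D2: wrote 5B at 0x0f = bcfbe2ddb4
  after D3: wrote 5B at 0x09 = 03ef5796d3
  after D4: wrote 3B at 0x22 = 5796d3
query mem[0x23]=0x96, mem[0x24]=0xd3, mem[0x0b]=0x57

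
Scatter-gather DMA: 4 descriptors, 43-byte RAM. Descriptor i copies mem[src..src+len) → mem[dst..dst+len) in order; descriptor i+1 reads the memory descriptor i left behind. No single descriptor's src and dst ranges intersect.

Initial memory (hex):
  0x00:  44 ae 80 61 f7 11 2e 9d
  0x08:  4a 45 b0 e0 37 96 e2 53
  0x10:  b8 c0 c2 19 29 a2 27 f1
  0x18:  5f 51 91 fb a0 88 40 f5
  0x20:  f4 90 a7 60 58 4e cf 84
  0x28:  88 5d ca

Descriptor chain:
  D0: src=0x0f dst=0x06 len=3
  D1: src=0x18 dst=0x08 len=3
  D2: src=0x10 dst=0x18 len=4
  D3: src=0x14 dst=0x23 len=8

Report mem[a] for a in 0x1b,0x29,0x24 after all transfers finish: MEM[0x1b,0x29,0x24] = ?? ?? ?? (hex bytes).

MEM[0x1b,0x29,0x24] = 19 c2 a2

D0: mem[0x06..0x08] <- [53 b8 c0]
D1: mem[0x08..0x0a] <- [5f 51 91]
D2: mem[0x18..0x1b] <- [b8 c0 c2 19]
D3: mem[0x23..0x2a] <- [29 a2 27 f1 b8 c0 c2 19]
query mem[0x1b]=0x19, mem[0x29]=0xc2, mem[0x24]=0xa2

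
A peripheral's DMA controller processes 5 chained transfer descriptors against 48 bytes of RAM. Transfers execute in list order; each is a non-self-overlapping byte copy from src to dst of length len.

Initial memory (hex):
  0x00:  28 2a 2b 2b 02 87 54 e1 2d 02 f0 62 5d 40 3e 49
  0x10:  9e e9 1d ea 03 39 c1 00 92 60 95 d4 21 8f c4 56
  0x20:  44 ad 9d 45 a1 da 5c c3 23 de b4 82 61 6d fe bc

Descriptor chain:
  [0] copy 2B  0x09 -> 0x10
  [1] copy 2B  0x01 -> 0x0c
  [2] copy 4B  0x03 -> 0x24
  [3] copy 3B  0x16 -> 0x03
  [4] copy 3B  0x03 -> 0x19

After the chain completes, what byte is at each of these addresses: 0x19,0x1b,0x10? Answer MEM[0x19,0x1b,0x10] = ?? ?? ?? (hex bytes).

#0 dst[0x10+2] := {0x02,0xf0}
#1 dst[0x0c+2] := {0x2a,0x2b}
#2 dst[0x24+4] := {0x2b,0x02,0x87,0x54}
#3 dst[0x03+3] := {0xc1,0x00,0x92}
#4 dst[0x19+3] := {0xc1,0x00,0x92}
query mem[0x19]=0xc1, mem[0x1b]=0x92, mem[0x10]=0x02

MEM[0x19,0x1b,0x10] = c1 92 02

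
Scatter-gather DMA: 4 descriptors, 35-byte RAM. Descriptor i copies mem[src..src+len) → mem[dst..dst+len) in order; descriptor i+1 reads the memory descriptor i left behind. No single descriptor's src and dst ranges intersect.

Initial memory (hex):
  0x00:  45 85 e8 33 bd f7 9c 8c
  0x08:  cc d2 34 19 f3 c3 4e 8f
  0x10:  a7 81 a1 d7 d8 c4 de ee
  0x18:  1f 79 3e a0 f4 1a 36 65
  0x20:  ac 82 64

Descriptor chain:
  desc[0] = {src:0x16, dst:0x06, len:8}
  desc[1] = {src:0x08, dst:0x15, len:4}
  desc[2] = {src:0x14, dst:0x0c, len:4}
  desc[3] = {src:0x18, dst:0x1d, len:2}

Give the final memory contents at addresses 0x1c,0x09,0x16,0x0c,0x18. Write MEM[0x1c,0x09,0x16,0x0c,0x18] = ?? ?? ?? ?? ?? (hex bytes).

MEM[0x1c,0x09,0x16,0x0c,0x18] = f4 79 79 d8 a0

  after D0: wrote 8B at 0x06 = deee1f793ea0f41a
  after D1: wrote 4B at 0x15 = 1f793ea0
  after D2: wrote 4B at 0x0c = d81f793e
  after D3: wrote 2B at 0x1d = a079
query mem[0x1c]=0xf4, mem[0x09]=0x79, mem[0x16]=0x79, mem[0x0c]=0xd8, mem[0x18]=0xa0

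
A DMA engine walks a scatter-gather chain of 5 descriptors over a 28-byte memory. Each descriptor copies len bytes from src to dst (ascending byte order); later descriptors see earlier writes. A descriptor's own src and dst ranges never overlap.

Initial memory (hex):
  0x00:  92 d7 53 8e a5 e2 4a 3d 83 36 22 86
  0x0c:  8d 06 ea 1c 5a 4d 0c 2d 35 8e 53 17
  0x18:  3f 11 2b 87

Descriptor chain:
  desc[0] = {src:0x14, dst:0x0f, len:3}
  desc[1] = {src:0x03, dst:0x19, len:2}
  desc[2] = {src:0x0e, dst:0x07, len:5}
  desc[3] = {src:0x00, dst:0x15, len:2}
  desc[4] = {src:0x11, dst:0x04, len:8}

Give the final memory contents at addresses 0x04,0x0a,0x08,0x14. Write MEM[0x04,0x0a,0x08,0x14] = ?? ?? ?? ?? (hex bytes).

MEM[0x04,0x0a,0x08,0x14] = 53 17 92 35

D0: mem[0x0f..0x11] <- [35 8e 53]
D1: mem[0x19..0x1a] <- [8e a5]
D2: mem[0x07..0x0b] <- [ea 35 8e 53 0c]
D3: mem[0x15..0x16] <- [92 d7]
D4: mem[0x04..0x0b] <- [53 0c 2d 35 92 d7 17 3f]
query mem[0x04]=0x53, mem[0x0a]=0x17, mem[0x08]=0x92, mem[0x14]=0x35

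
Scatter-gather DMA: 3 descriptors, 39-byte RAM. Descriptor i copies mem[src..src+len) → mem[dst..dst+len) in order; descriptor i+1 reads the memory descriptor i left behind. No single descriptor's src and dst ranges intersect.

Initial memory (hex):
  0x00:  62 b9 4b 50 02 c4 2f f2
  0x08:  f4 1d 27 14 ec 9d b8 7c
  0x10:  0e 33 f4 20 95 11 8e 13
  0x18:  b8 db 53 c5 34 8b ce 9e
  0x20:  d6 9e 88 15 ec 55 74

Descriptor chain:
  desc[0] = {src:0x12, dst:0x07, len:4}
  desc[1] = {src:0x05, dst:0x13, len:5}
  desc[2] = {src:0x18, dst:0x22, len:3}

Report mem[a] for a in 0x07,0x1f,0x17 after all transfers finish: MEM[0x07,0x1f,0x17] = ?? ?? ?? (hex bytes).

[0] 0x12->0x07 len=4 : f4 20 95 11
[1] 0x05->0x13 len=5 : c4 2f f4 20 95
[2] 0x18->0x22 len=3 : b8 db 53
query mem[0x07]=0xf4, mem[0x1f]=0x9e, mem[0x17]=0x95

MEM[0x07,0x1f,0x17] = f4 9e 95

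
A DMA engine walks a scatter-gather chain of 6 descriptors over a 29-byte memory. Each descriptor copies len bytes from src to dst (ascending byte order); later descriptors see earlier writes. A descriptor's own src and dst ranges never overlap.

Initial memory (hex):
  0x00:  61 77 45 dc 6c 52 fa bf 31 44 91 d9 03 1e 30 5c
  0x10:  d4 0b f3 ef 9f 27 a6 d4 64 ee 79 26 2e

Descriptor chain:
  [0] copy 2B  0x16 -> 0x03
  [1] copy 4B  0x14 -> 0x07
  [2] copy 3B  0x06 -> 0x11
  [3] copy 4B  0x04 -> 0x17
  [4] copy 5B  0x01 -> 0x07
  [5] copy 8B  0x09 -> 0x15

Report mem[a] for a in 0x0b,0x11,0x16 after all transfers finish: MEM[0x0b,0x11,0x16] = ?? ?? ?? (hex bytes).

MEM[0x0b,0x11,0x16] = 52 fa d4

[0] 0x16->0x03 len=2 : a6 d4
[1] 0x14->0x07 len=4 : 9f 27 a6 d4
[2] 0x06->0x11 len=3 : fa 9f 27
[3] 0x04->0x17 len=4 : d4 52 fa 9f
[4] 0x01->0x07 len=5 : 77 45 a6 d4 52
[5] 0x09->0x15 len=8 : a6 d4 52 03 1e 30 5c d4
query mem[0x0b]=0x52, mem[0x11]=0xfa, mem[0x16]=0xd4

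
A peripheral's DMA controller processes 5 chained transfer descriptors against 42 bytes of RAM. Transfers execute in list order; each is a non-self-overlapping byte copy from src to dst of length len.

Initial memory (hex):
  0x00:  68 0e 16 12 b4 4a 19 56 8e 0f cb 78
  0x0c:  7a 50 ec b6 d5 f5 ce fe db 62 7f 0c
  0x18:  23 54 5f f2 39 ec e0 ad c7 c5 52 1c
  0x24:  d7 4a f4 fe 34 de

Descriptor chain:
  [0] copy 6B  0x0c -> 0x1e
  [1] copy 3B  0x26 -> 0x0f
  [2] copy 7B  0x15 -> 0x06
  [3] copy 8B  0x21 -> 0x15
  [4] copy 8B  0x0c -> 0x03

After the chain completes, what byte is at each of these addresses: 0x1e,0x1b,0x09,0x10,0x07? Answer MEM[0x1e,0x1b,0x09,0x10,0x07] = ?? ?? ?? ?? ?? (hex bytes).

MEM[0x1e,0x1b,0x09,0x10,0x07] = 7a fe ce fe fe

#0 dst[0x1e+6] := {0x7a,0x50,0xec,0xb6,0xd5,0xf5}
#1 dst[0x0f+3] := {0xf4,0xfe,0x34}
#2 dst[0x06+7] := {0x62,0x7f,0x0c,0x23,0x54,0x5f,0xf2}
#3 dst[0x15+8] := {0xb6,0xd5,0xf5,0xd7,0x4a,0xf4,0xfe,0x34}
#4 dst[0x03+8] := {0xf2,0x50,0xec,0xf4,0xfe,0x34,0xce,0xfe}
query mem[0x1e]=0x7a, mem[0x1b]=0xfe, mem[0x09]=0xce, mem[0x10]=0xfe, mem[0x07]=0xfe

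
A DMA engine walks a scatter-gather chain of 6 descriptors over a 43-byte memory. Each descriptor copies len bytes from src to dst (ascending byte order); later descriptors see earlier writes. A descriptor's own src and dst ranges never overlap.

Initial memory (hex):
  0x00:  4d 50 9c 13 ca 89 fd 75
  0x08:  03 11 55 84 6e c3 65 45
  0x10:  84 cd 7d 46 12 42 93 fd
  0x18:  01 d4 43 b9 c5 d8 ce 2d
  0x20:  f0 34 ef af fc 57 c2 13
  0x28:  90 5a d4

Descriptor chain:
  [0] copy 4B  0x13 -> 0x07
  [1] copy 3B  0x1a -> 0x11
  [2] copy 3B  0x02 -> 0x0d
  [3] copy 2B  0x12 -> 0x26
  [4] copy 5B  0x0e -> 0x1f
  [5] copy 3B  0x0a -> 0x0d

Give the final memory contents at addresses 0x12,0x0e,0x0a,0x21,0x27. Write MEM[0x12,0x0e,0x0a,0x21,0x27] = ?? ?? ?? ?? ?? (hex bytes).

D0: mem[0x07..0x0a] <- [46 12 42 93]
D1: mem[0x11..0x13] <- [43 b9 c5]
D2: mem[0x0d..0x0f] <- [9c 13 ca]
D3: mem[0x26..0x27] <- [b9 c5]
D4: mem[0x1f..0x23] <- [13 ca 84 43 b9]
D5: mem[0x0d..0x0f] <- [93 84 6e]
query mem[0x12]=0xb9, mem[0x0e]=0x84, mem[0x0a]=0x93, mem[0x21]=0x84, mem[0x27]=0xc5

MEM[0x12,0x0e,0x0a,0x21,0x27] = b9 84 93 84 c5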